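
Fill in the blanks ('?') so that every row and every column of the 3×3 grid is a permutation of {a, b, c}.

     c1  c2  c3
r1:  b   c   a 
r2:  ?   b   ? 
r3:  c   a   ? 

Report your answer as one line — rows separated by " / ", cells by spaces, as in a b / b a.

b c a / a b c / c a b

(r2,c1) = a
(r2,c3) = c
(r3,c3) = b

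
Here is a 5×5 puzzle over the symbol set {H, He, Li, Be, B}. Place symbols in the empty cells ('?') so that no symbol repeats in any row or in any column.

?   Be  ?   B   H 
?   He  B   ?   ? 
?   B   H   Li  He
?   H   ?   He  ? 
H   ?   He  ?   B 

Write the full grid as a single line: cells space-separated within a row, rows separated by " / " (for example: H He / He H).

(r1,c3): row 1 has {H,Be,B}; column 3 has {H,He,B}, so it must be Li.
(r3,c1): row 3 has {H,He,Li,B}; column 1 has {H}, so it must be Be.
(r4,c3): row 4 has {H,He}; column 3 has {H,He,Li,B}, so it must be Be.
(r4,c5): row 4 has {H,He,Be}; column 5 has {H,He,B}, so it must be Li.
(r5,c2): row 5 has {H,He,B}; column 2 has {H,He,Be,B}, so it must be Li.
(r5,c4): row 5 has {H,He,Li,B}; column 4 has {He,Li,B}, so it must be Be.
(r1,c1): row 1 has {H,Li,Be,B}; column 1 has {H,Be}, so it must be He.
(r2,c1): row 2 has {He,B}; column 1 has {H,He,Be}, so it must be Li.
(r2,c4): row 2 has {He,Li,B}; column 4 has {He,Li,Be,B}, so it must be H.
(r2,c5): row 2 has {H,He,Li,B}; column 5 has {H,He,Li,B}, so it must be Be.
(r4,c1): row 4 has {H,He,Li,Be}; column 1 has {H,He,Li,Be}, so it must be B.

He Be Li B H / Li He B H Be / Be B H Li He / B H Be He Li / H Li He Be B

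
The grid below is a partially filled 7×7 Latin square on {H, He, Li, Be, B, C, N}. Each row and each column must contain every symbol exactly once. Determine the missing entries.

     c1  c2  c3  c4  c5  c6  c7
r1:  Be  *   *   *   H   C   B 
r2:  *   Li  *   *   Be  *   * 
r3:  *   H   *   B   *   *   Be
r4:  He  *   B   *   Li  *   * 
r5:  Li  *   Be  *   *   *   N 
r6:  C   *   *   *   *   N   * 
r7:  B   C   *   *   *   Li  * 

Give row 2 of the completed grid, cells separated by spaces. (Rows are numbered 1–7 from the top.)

H Li C N Be B He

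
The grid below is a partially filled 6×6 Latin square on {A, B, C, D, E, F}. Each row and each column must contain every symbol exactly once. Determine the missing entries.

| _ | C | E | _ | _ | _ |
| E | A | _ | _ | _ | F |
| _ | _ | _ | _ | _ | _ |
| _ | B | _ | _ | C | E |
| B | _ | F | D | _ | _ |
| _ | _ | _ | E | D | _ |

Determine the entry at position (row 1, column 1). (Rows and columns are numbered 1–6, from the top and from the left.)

A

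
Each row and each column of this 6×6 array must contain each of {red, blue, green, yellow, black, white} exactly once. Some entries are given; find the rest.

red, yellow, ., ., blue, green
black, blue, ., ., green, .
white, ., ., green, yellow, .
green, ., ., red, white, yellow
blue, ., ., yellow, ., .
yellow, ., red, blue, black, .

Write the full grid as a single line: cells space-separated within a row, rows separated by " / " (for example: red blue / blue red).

(r2,c4) = white
(r2,c6) = red
(r4,c2) = black
(r4,c3) = blue
(r5,c5) = red
(r6,c6) = white
(r1,c4) = black
(r2,c3) = yellow
(r3,c2) = red
(r3,c3) = black
(r3,c6) = blue
(r5,c6) = black
(r6,c2) = green
(r1,c3) = white
(r5,c2) = white
(r5,c3) = green

red yellow white black blue green / black blue yellow white green red / white red black green yellow blue / green black blue red white yellow / blue white green yellow red black / yellow green red blue black white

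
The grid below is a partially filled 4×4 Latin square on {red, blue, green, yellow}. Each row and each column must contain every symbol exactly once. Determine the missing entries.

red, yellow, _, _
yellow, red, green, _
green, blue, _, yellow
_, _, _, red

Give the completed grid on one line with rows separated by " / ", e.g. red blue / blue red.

red yellow blue green / yellow red green blue / green blue red yellow / blue green yellow red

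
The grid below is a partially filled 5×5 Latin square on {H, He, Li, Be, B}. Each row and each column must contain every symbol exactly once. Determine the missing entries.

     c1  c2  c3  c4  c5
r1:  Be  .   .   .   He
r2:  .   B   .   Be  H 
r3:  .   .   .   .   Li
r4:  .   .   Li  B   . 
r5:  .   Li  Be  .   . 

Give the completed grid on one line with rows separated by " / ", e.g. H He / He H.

(r1,c2) = H
(r1,c3) = B
(r1,c4) = Li
(r2,c3) = He
(r3,c3) = H
(r3,c4) = He
(r4,c5) = Be
(r5,c4) = H
(r5,c5) = B
(r2,c1) = Li
(r3,c1) = B
(r3,c2) = Be
(r4,c2) = He
(r5,c1) = He
(r4,c1) = H

Be H B Li He / Li B He Be H / B Be H He Li / H He Li B Be / He Li Be H B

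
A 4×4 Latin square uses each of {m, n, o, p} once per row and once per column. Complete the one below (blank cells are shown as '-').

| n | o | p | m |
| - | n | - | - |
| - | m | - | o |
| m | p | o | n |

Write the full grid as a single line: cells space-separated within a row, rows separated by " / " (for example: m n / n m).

Cell (r2,c3): row 2 has {n}; column 3 has {o,p} → m.
Cell (r2,c4): row 2 has {m,n}; column 4 has {m,n,o} → p.
Cell (r3,c1): row 3 has {m,o}; column 1 has {m,n} → p.
Cell (r3,c3): row 3 has {m,o,p}; column 3 has {m,o,p} → n.
Cell (r2,c1): row 2 has {m,n,p}; column 1 has {m,n,p} → o.

n o p m / o n m p / p m n o / m p o n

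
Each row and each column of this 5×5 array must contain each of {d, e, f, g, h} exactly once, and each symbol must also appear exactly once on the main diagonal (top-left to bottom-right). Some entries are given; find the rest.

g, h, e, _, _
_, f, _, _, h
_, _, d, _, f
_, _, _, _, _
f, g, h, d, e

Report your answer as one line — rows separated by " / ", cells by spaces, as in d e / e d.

g h e f d / d f g e h / h e d g f / e d f h g / f g h d e

Cell (r1,c4): row 1 has {e,g,h}; column 4 has {d} → f.
Cell (r1,c5): row 1 has {e,f,g,h}; column 5 has {e,f,h} → d.
Cell (r2,c3): row 2 has {f,h}; column 3 has {d,e,h} → g.
Cell (r2,c4): row 2 has {f,g,h}; column 4 has {d,f} → e.
Cell (r3,c2): row 3 has {d,f}; column 2 has {f,g,h} → e.
Cell (r4,c2): row 4 is empty so far; column 2 has {e,f,g,h} → d.
Cell (r4,c3): row 4 has {d}; column 3 has {d,e,g,h} → f.
Cell (r4,c4): row 4 has {d,f}; column 4 has {d,e,f}; the diagonal has {d,e,f,g} → h.
Cell (r4,c5): row 4 has {d,f,h}; column 5 has {d,e,f,h} → g.
Cell (r2,c1): row 2 has {e,f,g,h}; column 1 has {f,g} → d.
Cell (r3,c1): row 3 has {d,e,f}; column 1 has {d,f,g} → h.
Cell (r3,c4): row 3 has {d,e,f,h}; column 4 has {d,e,f,h} → g.
Cell (r4,c1): row 4 has {d,f,g,h}; column 1 has {d,f,g,h} → e.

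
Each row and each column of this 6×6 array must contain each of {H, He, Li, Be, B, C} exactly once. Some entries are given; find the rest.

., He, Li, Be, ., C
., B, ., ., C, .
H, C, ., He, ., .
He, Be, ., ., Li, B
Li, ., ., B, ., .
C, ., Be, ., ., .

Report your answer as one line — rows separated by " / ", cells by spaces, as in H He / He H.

B He Li Be H C / Be B He Li C H / H C B He Be Li / He Be H C Li B / Li H C B He Be / C Li Be H B He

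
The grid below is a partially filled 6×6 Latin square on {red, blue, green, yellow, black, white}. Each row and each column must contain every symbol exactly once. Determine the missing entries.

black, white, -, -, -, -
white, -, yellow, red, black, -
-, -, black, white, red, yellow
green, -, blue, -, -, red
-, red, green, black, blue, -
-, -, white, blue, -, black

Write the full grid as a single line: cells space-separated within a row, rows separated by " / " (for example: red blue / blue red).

black white red green yellow blue / white blue yellow red black green / blue green black white red yellow / green black blue yellow white red / yellow red green black blue white / red yellow white blue green black

(r1,c3) = red
(r3,c1) = blue
(r3,c2) = green
(r4,c4) = yellow
(r4,c5) = white
(r5,c1) = yellow
(r5,c6) = white
(r6,c1) = red
(r6,c2) = yellow
(r6,c5) = green
(r1,c4) = green
(r1,c5) = yellow
(r1,c6) = blue
(r2,c2) = blue
(r2,c6) = green
(r4,c2) = black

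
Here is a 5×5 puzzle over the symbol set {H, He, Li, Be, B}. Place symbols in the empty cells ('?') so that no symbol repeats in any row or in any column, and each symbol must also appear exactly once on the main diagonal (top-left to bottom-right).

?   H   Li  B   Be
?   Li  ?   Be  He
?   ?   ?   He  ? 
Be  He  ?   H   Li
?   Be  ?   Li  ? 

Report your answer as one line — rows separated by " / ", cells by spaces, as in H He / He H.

He H Li B Be / B Li H Be He / Li B Be He H / Be He B H Li / H Be He Li B

At row 1, column 1: row 1 has {H,Li,Be,B}; column 1 has {Be}; the diagonal has {H,Li}; that leaves He.
At row 3, column 2: row 3 has {He}; column 2 has {H,He,Li,Be}; that leaves B.
At row 3, column 3: row 3 has {He,B}; column 3 has {Li}; the diagonal has {H,He,Li}; that leaves Be.
At row 3, column 5: row 3 has {He,Be,B}; column 5 has {He,Li,Be}; that leaves H.
At row 4, column 3: row 4 has {H,He,Li,Be}; column 3 has {Li,Be}; that leaves B.
At row 5, column 5: row 5 has {Li,Be}; column 5 has {H,He,Li,Be}; the diagonal has {H,He,Li,Be}; that leaves B.
At row 2, column 3: row 2 has {He,Li,Be}; column 3 has {Li,Be,B}; that leaves H.
At row 3, column 1: row 3 has {H,He,Be,B}; column 1 has {He,Be}; that leaves Li.
At row 5, column 1: row 5 has {Li,Be,B}; column 1 has {He,Li,Be}; that leaves H.
At row 5, column 3: row 5 has {H,Li,Be,B}; column 3 has {H,Li,Be,B}; that leaves He.
At row 2, column 1: row 2 has {H,He,Li,Be}; column 1 has {H,He,Li,Be}; that leaves B.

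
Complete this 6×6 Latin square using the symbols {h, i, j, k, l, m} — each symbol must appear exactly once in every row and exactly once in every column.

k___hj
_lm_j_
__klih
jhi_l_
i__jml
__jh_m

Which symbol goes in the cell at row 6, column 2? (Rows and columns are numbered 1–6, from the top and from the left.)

i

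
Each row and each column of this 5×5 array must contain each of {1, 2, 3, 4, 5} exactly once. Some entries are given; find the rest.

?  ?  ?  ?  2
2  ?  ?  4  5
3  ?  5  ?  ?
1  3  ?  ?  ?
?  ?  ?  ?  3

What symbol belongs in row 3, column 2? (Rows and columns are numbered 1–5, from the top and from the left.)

4

row 2 has {2,4,5}; column 2 has {3} — only 1 is left for (r2,c2).
row 2 has {1,2,4,5}; column 3 has {5} — only 3 is left for (r2,c3).
row 4 has {1,3}; column 5 has {2,3,5} — only 4 is left for (r4,c5).
row 3 has {3,5}; column 5 has {2,3,4,5} — only 1 is left for (r3,c5).
row 4 has {1,3,4}; column 3 has {3,5} — only 2 is left for (r4,c3).
row 4 has {1,2,3,4}; column 4 has {4} — only 5 is left for (r4,c4).
row 3 has {1,3,5}; column 4 has {4,5} — only 2 is left for (r3,c4).
row 5 has {3}; column 4 has {2,4,5} — only 1 is left for (r5,c4).
row 1 has {2}; column 4 has {1,2,4,5} — only 3 is left for (r1,c4).
row 3 has {1,2,3,5}; column 2 has {1,3} — only 4 is left for (r3,c2).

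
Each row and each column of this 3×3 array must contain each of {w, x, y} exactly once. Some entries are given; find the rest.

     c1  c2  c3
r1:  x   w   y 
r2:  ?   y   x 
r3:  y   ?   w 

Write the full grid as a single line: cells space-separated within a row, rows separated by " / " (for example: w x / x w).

x w y / w y x / y x w

(r2,c1): row 2 has {x,y}; column 1 has {x,y}, so it must be w.
(r3,c2): row 3 has {w,y}; column 2 has {w,y}, so it must be x.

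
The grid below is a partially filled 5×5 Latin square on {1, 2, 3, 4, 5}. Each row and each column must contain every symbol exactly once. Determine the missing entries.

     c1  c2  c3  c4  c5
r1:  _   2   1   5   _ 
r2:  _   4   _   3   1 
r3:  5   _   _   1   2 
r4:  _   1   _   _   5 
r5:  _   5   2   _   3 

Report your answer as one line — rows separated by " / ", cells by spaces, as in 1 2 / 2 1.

3 2 1 5 4 / 2 4 5 3 1 / 5 3 4 1 2 / 4 1 3 2 5 / 1 5 2 4 3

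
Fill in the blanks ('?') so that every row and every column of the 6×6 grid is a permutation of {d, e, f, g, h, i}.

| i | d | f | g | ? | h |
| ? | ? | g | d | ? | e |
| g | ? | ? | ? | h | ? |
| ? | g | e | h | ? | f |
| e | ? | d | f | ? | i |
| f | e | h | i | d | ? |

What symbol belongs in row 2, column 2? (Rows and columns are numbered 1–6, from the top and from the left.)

i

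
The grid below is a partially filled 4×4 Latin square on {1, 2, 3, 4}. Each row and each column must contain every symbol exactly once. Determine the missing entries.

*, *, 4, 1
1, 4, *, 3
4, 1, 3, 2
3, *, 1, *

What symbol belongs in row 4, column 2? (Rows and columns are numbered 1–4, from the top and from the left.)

2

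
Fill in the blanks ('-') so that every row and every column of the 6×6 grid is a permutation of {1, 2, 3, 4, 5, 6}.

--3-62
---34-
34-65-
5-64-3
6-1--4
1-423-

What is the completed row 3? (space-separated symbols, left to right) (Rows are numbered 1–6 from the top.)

3 4 2 6 5 1

(r1,c1) = 4
(r2,c1) = 2
(r2,c3) = 5
(r3,c3) = 2
(r3,c6) = 1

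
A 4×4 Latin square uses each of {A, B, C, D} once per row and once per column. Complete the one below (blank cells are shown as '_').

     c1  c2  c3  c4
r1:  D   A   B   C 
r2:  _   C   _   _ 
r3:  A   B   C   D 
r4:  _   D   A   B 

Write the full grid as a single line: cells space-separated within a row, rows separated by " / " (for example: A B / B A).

Cell (r2,c1): row 2 has {C}; column 1 has {A,D} → B.
Cell (r2,c3): row 2 has {B,C}; column 3 has {A,B,C} → D.
Cell (r2,c4): row 2 has {B,C,D}; column 4 has {B,C,D} → A.
Cell (r4,c1): row 4 has {A,B,D}; column 1 has {A,B,D} → C.

D A B C / B C D A / A B C D / C D A B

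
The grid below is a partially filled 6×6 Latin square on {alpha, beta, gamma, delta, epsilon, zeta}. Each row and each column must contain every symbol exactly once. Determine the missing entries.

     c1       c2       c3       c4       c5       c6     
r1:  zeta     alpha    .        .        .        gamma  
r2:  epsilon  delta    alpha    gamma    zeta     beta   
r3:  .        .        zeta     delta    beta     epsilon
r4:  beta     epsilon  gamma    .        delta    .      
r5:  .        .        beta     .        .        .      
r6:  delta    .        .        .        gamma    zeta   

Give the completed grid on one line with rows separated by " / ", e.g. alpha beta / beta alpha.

zeta alpha delta beta epsilon gamma / epsilon delta alpha gamma zeta beta / alpha gamma zeta delta beta epsilon / beta epsilon gamma zeta delta alpha / gamma zeta beta epsilon alpha delta / delta beta epsilon alpha gamma zeta

(r1,c5) = epsilon
(r3,c2) = gamma
(r4,c6) = alpha
(r5,c2) = zeta
(r5,c5) = alpha
(r5,c6) = delta
(r6,c2) = beta
(r6,c3) = epsilon
(r6,c4) = alpha
(r1,c3) = delta
(r1,c4) = beta
(r3,c1) = alpha
(r4,c4) = zeta
(r5,c1) = gamma
(r5,c4) = epsilon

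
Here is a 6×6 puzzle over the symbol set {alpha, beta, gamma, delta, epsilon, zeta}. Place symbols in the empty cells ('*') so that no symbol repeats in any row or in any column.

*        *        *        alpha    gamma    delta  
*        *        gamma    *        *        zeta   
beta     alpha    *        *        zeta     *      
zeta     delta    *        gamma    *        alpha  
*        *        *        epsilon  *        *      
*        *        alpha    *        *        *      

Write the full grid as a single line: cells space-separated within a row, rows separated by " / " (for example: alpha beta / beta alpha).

epsilon beta zeta alpha gamma delta / alpha epsilon gamma beta delta zeta / beta alpha epsilon delta zeta gamma / zeta delta beta gamma epsilon alpha / gamma zeta delta epsilon alpha beta / delta gamma alpha zeta beta epsilon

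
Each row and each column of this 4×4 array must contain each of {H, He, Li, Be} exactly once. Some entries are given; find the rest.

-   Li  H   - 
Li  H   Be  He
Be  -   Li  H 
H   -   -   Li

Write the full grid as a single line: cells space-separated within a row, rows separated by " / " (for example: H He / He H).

row 1 has {H,Li}; column 1 has {H,Li,Be} — only He is left for (r1,c1).
row 1 has {H,He,Li}; column 4 has {H,He,Li} — only Be is left for (r1,c4).
row 3 has {H,Li,Be}; column 2 has {H,Li} — only He is left for (r3,c2).
row 4 has {H,Li}; column 2 has {H,He,Li} — only Be is left for (r4,c2).
row 4 has {H,Li,Be}; column 3 has {H,Li,Be} — only He is left for (r4,c3).

He Li H Be / Li H Be He / Be He Li H / H Be He Li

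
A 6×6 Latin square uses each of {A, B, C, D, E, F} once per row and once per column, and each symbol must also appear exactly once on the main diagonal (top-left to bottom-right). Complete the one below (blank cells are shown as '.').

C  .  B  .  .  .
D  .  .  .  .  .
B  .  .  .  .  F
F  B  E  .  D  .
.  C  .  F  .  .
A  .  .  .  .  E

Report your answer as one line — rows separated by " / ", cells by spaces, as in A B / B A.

C E B D F A / D F C E A B / B A D C E F / F B E A D C / E C A F B D / A D F B C E

row 4 has {B,D,E,F}; column 4 has {F}; the diagonal has {C,E} — only A is left for (r4,c4).
row 4 has {A,B,D,E,F}; column 6 has {E,F} — only C is left for (r4,c6).
row 5 has {C,F}; column 1 has {A,B,C,D,F} — only E is left for (r5,c1).
row 5 has {C,E,F}; column 5 has {D}; the diagonal has {A,C,E} — only B is left for (r5,c5).
row 2 has {D}; column 2 has {B,C}; the diagonal has {A,B,C,E} — only F is left for (r2,c2).
row 3 has {B,F}; column 3 has {B,E}; the diagonal has {A,B,C,E,F} — only D is left for (r3,c3).
row 5 has {B,C,E,F}; column 3 has {B,D,E} — only A is left for (r5,c3).
row 5 has {A,B,C,E,F}; column 6 has {C,E,F} — only D is left for (r5,c6).
row 6 has {A,E}; column 2 has {B,C,F} — only D is left for (r6,c2).
row 1 has {B,C}; column 6 has {C,D,E,F} — only A is left for (r1,c6).
row 2 has {D,F}; column 3 has {A,B,D,E} — only C is left for (r2,c3).
row 2 has {C,D,F}; column 6 has {A,C,D,E,F} — only B is left for (r2,c6).
row 6 has {A,D,E}; column 3 has {A,B,C,D,E} — only F is left for (r6,c3).
row 6 has {A,D,E,F}; column 5 has {B,D} — only C is left for (r6,c5).
row 1 has {A,B,C}; column 2 has {B,C,D,F} — only E is left for (r1,c2).
row 1 has {A,B,C,E}; column 4 has {A,F} — only D is left for (r1,c4).
row 1 has {A,B,C,D,E}; column 5 has {B,C,D} — only F is left for (r1,c5).
row 2 has {B,C,D,F}; column 4 has {A,D,F} — only E is left for (r2,c4).
row 2 has {B,C,D,E,F}; column 5 has {B,C,D,F} — only A is left for (r2,c5).
row 3 has {B,D,F}; column 2 has {B,C,D,E,F} — only A is left for (r3,c2).
row 3 has {A,B,D,F}; column 4 has {A,D,E,F} — only C is left for (r3,c4).
row 3 has {A,B,C,D,F}; column 5 has {A,B,C,D,F} — only E is left for (r3,c5).
row 6 has {A,C,D,E,F}; column 4 has {A,C,D,E,F} — only B is left for (r6,c4).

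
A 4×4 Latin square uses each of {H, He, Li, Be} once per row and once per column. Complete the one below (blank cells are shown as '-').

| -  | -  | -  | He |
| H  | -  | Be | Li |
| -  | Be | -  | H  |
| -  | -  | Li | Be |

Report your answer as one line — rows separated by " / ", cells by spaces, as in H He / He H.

Be Li H He / H He Be Li / Li Be He H / He H Li Be

Cell (r1,c3): row 1 has {He}; column 3 has {Li,Be} → H.
Cell (r2,c2): row 2 has {H,Li,Be}; column 2 has {Be} → He.
Cell (r3,c3): row 3 has {H,Be}; column 3 has {H,Li,Be} → He.
Cell (r4,c1): row 4 has {Li,Be}; column 1 has {H} → He.
Cell (r4,c2): row 4 has {He,Li,Be}; column 2 has {He,Be} → H.
Cell (r1,c2): row 1 has {H,He}; column 2 has {H,He,Be} → Li.
Cell (r3,c1): row 3 has {H,He,Be}; column 1 has {H,He} → Li.
Cell (r1,c1): row 1 has {H,He,Li}; column 1 has {H,He,Li} → Be.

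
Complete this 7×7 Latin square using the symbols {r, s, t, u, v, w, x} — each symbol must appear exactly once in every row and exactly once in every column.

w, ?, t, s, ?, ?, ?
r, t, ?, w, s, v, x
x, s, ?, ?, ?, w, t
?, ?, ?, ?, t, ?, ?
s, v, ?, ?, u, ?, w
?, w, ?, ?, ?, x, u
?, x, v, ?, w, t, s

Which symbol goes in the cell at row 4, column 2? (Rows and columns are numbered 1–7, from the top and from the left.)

u

row 2 has {r,s,t,v,w,x}; column 3 has {t,v} — only u is left for (r2,c3).
row 3 has {s,t,w,x}; column 3 has {t,u,v} — only r is left for (r3,c3).
row 3 has {r,s,t,w,x}; column 5 has {s,t,u,w} — only v is left for (r3,c5).
row 5 has {s,u,v,w}; column 3 has {r,t,u,v} — only x is left for (r5,c3).
row 5 has {s,u,v,w,x}; column 6 has {t,v,w,x} — only r is left for (r5,c6).
row 6 has {u,w,x}; column 3 has {r,t,u,v,x} — only s is left for (r6,c3).
row 6 has {s,u,w,x}; column 5 has {s,t,u,v,w} — only r is left for (r6,c5).
row 7 has {s,t,v,w,x}; column 1 has {r,s,w,x} — only u is left for (r7,c1).
row 7 has {s,t,u,v,w,x}; column 4 has {s,w} — only r is left for (r7,c4).
row 1 has {s,t,w}; column 5 has {r,s,t,u,v,w} — only x is left for (r1,c5).
row 1 has {s,t,w,x}; column 6 has {r,t,v,w,x} — only u is left for (r1,c6).
row 3 has {r,s,t,v,w,x}; column 4 has {r,s,w} — only u is left for (r3,c4).
row 4 has {t}; column 1 has {r,s,u,w,x} — only v is left for (r4,c1).
row 4 has {t,v}; column 3 has {r,s,t,u,v,x} — only w is left for (r4,c3).
row 4 has {t,v,w}; column 4 has {r,s,u,w} — only x is left for (r4,c4).
row 4 has {t,v,w,x}; column 6 has {r,t,u,v,w,x} — only s is left for (r4,c6).
row 4 has {s,t,v,w,x}; column 7 has {s,t,u,w,x} — only r is left for (r4,c7).
row 5 has {r,s,u,v,w,x}; column 4 has {r,s,u,w,x} — only t is left for (r5,c4).
row 6 has {r,s,u,w,x}; column 1 has {r,s,u,v,w,x} — only t is left for (r6,c1).
row 6 has {r,s,t,u,w,x}; column 4 has {r,s,t,u,w,x} — only v is left for (r6,c4).
row 1 has {s,t,u,w,x}; column 2 has {s,t,v,w,x} — only r is left for (r1,c2).
row 1 has {r,s,t,u,w,x}; column 7 has {r,s,t,u,w,x} — only v is left for (r1,c7).
row 4 has {r,s,t,v,w,x}; column 2 has {r,s,t,v,w,x} — only u is left for (r4,c2).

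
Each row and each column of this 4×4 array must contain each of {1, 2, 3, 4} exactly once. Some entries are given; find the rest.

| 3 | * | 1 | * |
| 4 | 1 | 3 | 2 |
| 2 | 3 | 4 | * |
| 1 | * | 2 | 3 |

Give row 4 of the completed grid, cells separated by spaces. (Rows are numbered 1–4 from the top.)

1 4 2 3

(r1,c4) = 4
(r3,c4) = 1
(r4,c2) = 4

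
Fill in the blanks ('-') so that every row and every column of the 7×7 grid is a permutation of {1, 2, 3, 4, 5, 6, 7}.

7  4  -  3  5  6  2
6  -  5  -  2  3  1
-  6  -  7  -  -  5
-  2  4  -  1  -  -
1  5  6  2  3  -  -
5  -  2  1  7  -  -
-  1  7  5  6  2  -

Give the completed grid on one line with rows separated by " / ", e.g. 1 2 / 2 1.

7 4 1 3 5 6 2 / 6 7 5 4 2 3 1 / 2 6 3 7 4 1 5 / 3 2 4 6 1 5 7 / 1 5 6 2 3 7 4 / 5 3 2 1 7 4 6 / 4 1 7 5 6 2 3

row 1 has {2,3,4,5,6,7}; column 3 has {2,4,5,6,7} — only 1 is left for (r1,c3).
row 2 has {1,2,3,5,6}; column 2 has {1,2,4,5,6} — only 7 is left for (r2,c2).
row 2 has {1,2,3,5,6,7}; column 4 has {1,2,3,5,7} — only 4 is left for (r2,c4).
row 3 has {5,6,7}; column 3 has {1,2,4,5,6,7} — only 3 is left for (r3,c3).
row 3 has {3,5,6,7}; column 5 has {1,2,3,5,6,7} — only 4 is left for (r3,c5).
row 3 has {3,4,5,6,7}; column 6 has {2,3,6} — only 1 is left for (r3,c6).
row 4 has {1,2,4}; column 1 has {1,5,6,7} — only 3 is left for (r4,c1).
row 4 has {1,2,3,4}; column 4 has {1,2,3,4,5,7} — only 6 is left for (r4,c4).
row 4 has {1,2,3,4,6}; column 7 has {1,2,5} — only 7 is left for (r4,c7).
row 5 has {1,2,3,5,6}; column 7 has {1,2,5,7} — only 4 is left for (r5,c7).
row 6 has {1,2,5,7}; column 2 has {1,2,4,5,6,7} — only 3 is left for (r6,c2).
row 6 has {1,2,3,5,7}; column 6 has {1,2,3,6} — only 4 is left for (r6,c6).
row 6 has {1,2,3,4,5,7}; column 7 has {1,2,4,5,7} — only 6 is left for (r6,c7).
row 7 has {1,2,5,6,7}; column 1 has {1,3,5,6,7} — only 4 is left for (r7,c1).
row 7 has {1,2,4,5,6,7}; column 7 has {1,2,4,5,6,7} — only 3 is left for (r7,c7).
row 3 has {1,3,4,5,6,7}; column 1 has {1,3,4,5,6,7} — only 2 is left for (r3,c1).
row 4 has {1,2,3,4,6,7}; column 6 has {1,2,3,4,6} — only 5 is left for (r4,c6).
row 5 has {1,2,3,4,5,6}; column 6 has {1,2,3,4,5,6} — only 7 is left for (r5,c6).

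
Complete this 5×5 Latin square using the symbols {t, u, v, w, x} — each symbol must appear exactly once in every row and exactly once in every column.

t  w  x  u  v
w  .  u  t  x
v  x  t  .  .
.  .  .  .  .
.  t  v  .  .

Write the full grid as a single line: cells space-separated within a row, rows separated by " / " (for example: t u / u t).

t w x u v / w v u t x / v x t w u / x u w v t / u t v x w

At row 2, column 2: row 2 has {t,u,w,x}; column 2 has {t,w,x}; that leaves v.
At row 3, column 4: row 3 has {t,v,x}; column 4 has {t,u}; that leaves w.
At row 3, column 5: row 3 has {t,v,w,x}; column 5 has {v,x}; that leaves u.
At row 4, column 2: row 4 is empty so far; column 2 has {t,v,w,x}; that leaves u.
At row 4, column 3: row 4 has {u}; column 3 has {t,u,v,x}; that leaves w.
At row 4, column 5: row 4 has {u,w}; column 5 has {u,v,x}; that leaves t.
At row 5, column 4: row 5 has {t,v}; column 4 has {t,u,w}; that leaves x.
At row 5, column 5: row 5 has {t,v,x}; column 5 has {t,u,v,x}; that leaves w.
At row 4, column 1: row 4 has {t,u,w}; column 1 has {t,v,w}; that leaves x.
At row 4, column 4: row 4 has {t,u,w,x}; column 4 has {t,u,w,x}; that leaves v.
At row 5, column 1: row 5 has {t,v,w,x}; column 1 has {t,v,w,x}; that leaves u.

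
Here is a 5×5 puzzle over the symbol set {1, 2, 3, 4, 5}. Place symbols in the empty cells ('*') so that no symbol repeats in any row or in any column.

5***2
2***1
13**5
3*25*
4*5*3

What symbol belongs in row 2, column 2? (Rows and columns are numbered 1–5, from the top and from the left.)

(r3,c3) = 4
(r3,c4) = 2
(r4,c5) = 4
(r5,c4) = 1
(r2,c3) = 3
(r2,c4) = 4
(r4,c2) = 1
(r5,c2) = 2
(r1,c2) = 4
(r1,c3) = 1
(r1,c4) = 3
(r2,c2) = 5

5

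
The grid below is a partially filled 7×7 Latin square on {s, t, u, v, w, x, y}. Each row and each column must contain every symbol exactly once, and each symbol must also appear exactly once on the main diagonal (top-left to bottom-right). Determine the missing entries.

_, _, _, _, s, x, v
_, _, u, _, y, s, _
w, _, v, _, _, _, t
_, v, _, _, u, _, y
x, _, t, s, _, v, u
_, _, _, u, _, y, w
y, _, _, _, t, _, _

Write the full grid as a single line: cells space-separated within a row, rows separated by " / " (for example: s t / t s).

u w y t s x v / v t u w y s x / w s v y x u t / s v w x u t y / x y t s w v u / t x s u v y w / y u x v t w s

(r2,c7) = x
(r3,c5) = x
(r3,c6) = u
(r5,c5) = w
(r6,c5) = v
(r7,c6) = w
(r7,c7) = s
(r2,c2) = t
(r3,c4) = y
(r4,c4) = x
(r4,c6) = t
(r5,c2) = y
(r7,c3) = x
(r7,c4) = v
(r1,c1) = u
(r1,c2) = w
(r1,c3) = y
(r1,c4) = t
(r2,c1) = v
(r2,c4) = w
(r3,c2) = s
(r4,c1) = s
(r4,c3) = w
(r6,c1) = t
(r6,c2) = x
(r6,c3) = s
(r7,c2) = u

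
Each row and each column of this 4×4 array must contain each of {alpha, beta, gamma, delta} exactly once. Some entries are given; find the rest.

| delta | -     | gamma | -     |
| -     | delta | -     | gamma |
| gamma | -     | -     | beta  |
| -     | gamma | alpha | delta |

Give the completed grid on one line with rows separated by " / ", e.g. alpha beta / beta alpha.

delta beta gamma alpha / alpha delta beta gamma / gamma alpha delta beta / beta gamma alpha delta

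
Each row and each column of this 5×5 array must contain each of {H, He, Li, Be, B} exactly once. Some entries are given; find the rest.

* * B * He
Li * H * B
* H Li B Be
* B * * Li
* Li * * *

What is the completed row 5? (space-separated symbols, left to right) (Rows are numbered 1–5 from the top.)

row 1 has {He,B}; column 2 has {H,Li,B} — only Be is left for (r1,c2).
row 2 has {H,Li,B}; column 2 has {H,Li,Be,B} — only He is left for (r2,c2).
row 2 has {H,He,Li,B}; column 4 has {B} — only Be is left for (r2,c4).
row 3 has {H,Li,Be,B}; column 1 has {Li} — only He is left for (r3,c1).
row 5 has {Li}; column 5 has {He,Li,Be,B} — only H is left for (r5,c5).
row 1 has {He,Be,B}; column 1 has {He,Li} — only H is left for (r1,c1).
row 1 has {H,He,Be,B}; column 4 has {Be,B} — only Li is left for (r1,c4).
row 4 has {Li,B}; column 1 has {H,He,Li} — only Be is left for (r4,c1).
row 4 has {Li,Be,B}; column 3 has {H,Li,B} — only He is left for (r4,c3).
row 4 has {He,Li,Be,B}; column 4 has {Li,Be,B} — only H is left for (r4,c4).
row 5 has {H,Li}; column 1 has {H,He,Li,Be} — only B is left for (r5,c1).
row 5 has {H,Li,B}; column 3 has {H,He,Li,B} — only Be is left for (r5,c3).
row 5 has {H,Li,Be,B}; column 4 has {H,Li,Be,B} — only He is left for (r5,c4).

B Li Be He H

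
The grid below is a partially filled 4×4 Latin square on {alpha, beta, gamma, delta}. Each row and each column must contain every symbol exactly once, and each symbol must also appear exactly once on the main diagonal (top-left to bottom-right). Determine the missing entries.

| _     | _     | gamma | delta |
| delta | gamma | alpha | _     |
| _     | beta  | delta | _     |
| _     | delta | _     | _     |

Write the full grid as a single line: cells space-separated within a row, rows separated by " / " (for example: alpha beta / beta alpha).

(r1,c2): row 1 has {gamma,delta}; column 2 has {beta,gamma,delta}, so it must be alpha.
(r2,c4): row 2 has {alpha,gamma,delta}; column 4 has {delta}, so it must be beta.
(r4,c3): row 4 has {delta}; column 3 has {alpha,gamma,delta}, so it must be beta.
(r4,c4): row 4 has {beta,delta}; column 4 has {beta,delta}; the diagonal has {gamma,delta}, so it must be alpha.
(r1,c1): row 1 has {alpha,gamma,delta}; column 1 has {delta}; the diagonal has {alpha,gamma,delta}, so it must be beta.
(r3,c4): row 3 has {beta,delta}; column 4 has {alpha,beta,delta}, so it must be gamma.
(r4,c1): row 4 has {alpha,beta,delta}; column 1 has {beta,delta}, so it must be gamma.
(r3,c1): row 3 has {beta,gamma,delta}; column 1 has {beta,gamma,delta}, so it must be alpha.

beta alpha gamma delta / delta gamma alpha beta / alpha beta delta gamma / gamma delta beta alpha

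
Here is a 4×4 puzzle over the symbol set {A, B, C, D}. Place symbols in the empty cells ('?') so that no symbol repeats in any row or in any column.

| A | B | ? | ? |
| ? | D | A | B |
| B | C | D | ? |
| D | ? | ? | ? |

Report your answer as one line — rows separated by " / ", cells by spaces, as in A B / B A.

A B C D / C D A B / B C D A / D A B C

(r1,c3) = C
(r1,c4) = D
(r2,c1) = C
(r3,c4) = A
(r4,c2) = A
(r4,c3) = B
(r4,c4) = C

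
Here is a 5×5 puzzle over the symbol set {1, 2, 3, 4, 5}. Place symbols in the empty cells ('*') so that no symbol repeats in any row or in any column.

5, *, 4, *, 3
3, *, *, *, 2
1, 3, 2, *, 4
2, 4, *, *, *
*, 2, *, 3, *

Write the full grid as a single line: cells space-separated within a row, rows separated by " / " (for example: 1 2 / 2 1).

5 1 4 2 3 / 3 5 1 4 2 / 1 3 2 5 4 / 2 4 3 1 5 / 4 2 5 3 1

At row 1, column 2: row 1 has {3,4,5}; column 2 has {2,3,4}; that leaves 1.
At row 1, column 4: row 1 has {1,3,4,5}; column 4 has {3}; that leaves 2.
At row 2, column 2: row 2 has {2,3}; column 2 has {1,2,3,4}; that leaves 5.
At row 2, column 3: row 2 has {2,3,5}; column 3 has {2,4}; that leaves 1.
At row 2, column 4: row 2 has {1,2,3,5}; column 4 has {2,3}; that leaves 4.
At row 3, column 4: row 3 has {1,2,3,4}; column 4 has {2,3,4}; that leaves 5.
At row 4, column 4: row 4 has {2,4}; column 4 has {2,3,4,5}; that leaves 1.
At row 4, column 5: row 4 has {1,2,4}; column 5 has {2,3,4}; that leaves 5.
At row 5, column 1: row 5 has {2,3}; column 1 has {1,2,3,5}; that leaves 4.
At row 5, column 3: row 5 has {2,3,4}; column 3 has {1,2,4}; that leaves 5.
At row 5, column 5: row 5 has {2,3,4,5}; column 5 has {2,3,4,5}; that leaves 1.
At row 4, column 3: row 4 has {1,2,4,5}; column 3 has {1,2,4,5}; that leaves 3.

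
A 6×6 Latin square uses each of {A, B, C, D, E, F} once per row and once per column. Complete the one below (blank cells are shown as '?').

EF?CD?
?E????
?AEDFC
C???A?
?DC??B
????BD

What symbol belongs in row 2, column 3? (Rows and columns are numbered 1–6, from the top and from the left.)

At row 1, column 6: row 1 has {C,D,E,F}; column 6 has {B,C,D}; that leaves A.
At row 2, column 5: row 2 has {E}; column 5 has {A,B,D,F}; that leaves C.
At row 2, column 6: row 2 has {C,E}; column 6 has {A,B,C,D}; that leaves F.
At row 3, column 1: row 3 has {A,C,D,E,F}; column 1 has {C,E}; that leaves B.
At row 4, column 2: row 4 has {A,C}; column 2 has {A,D,E,F}; that leaves B.
At row 4, column 6: row 4 has {A,B,C}; column 6 has {A,B,C,D,F}; that leaves E.
At row 5, column 5: row 5 has {B,C,D}; column 5 has {A,B,C,D,F}; that leaves E.
At row 6, column 2: row 6 has {B,D}; column 2 has {A,B,D,E,F}; that leaves C.
At row 1, column 3: row 1 has {A,C,D,E,F}; column 3 has {C,E}; that leaves B.
At row 4, column 4: row 4 has {A,B,C,E}; column 4 has {C,D}; that leaves F.
At row 5, column 4: row 5 has {B,C,D,E}; column 4 has {C,D,F}; that leaves A.
At row 6, column 4: row 6 has {B,C,D}; column 4 has {A,C,D,F}; that leaves E.
At row 2, column 4: row 2 has {C,E,F}; column 4 has {A,C,D,E,F}; that leaves B.
At row 4, column 3: row 4 has {A,B,C,E,F}; column 3 has {B,C,E}; that leaves D.
At row 5, column 1: row 5 has {A,B,C,D,E}; column 1 has {B,C,E}; that leaves F.
At row 6, column 1: row 6 has {B,C,D,E}; column 1 has {B,C,E,F}; that leaves A.
At row 6, column 3: row 6 has {A,B,C,D,E}; column 3 has {B,C,D,E}; that leaves F.
At row 2, column 1: row 2 has {B,C,E,F}; column 1 has {A,B,C,E,F}; that leaves D.
At row 2, column 3: row 2 has {B,C,D,E,F}; column 3 has {B,C,D,E,F}; that leaves A.

A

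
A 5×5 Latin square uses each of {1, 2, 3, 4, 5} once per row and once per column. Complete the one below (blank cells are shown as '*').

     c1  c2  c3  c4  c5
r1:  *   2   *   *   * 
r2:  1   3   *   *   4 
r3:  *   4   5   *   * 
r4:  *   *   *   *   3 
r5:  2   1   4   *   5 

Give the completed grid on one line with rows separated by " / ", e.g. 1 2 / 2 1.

5 2 3 4 1 / 1 3 2 5 4 / 3 4 5 1 2 / 4 5 1 2 3 / 2 1 4 3 5

At row 1, column 5: row 1 has {2}; column 5 has {3,4,5}; that leaves 1.
At row 2, column 3: row 2 has {1,3,4}; column 3 has {4,5}; that leaves 2.
At row 2, column 4: row 2 has {1,2,3,4}; column 4 is empty so far; that leaves 5.
At row 3, column 1: row 3 has {4,5}; column 1 has {1,2}; that leaves 3.
At row 3, column 5: row 3 has {3,4,5}; column 5 has {1,3,4,5}; that leaves 2.
At row 4, column 2: row 4 has {3}; column 2 has {1,2,3,4}; that leaves 5.
At row 4, column 3: row 4 has {3,5}; column 3 has {2,4,5}; that leaves 1.
At row 5, column 4: row 5 has {1,2,4,5}; column 4 has {5}; that leaves 3.
At row 1, column 3: row 1 has {1,2}; column 3 has {1,2,4,5}; that leaves 3.
At row 1, column 4: row 1 has {1,2,3}; column 4 has {3,5}; that leaves 4.
At row 3, column 4: row 3 has {2,3,4,5}; column 4 has {3,4,5}; that leaves 1.
At row 4, column 1: row 4 has {1,3,5}; column 1 has {1,2,3}; that leaves 4.
At row 4, column 4: row 4 has {1,3,4,5}; column 4 has {1,3,4,5}; that leaves 2.
At row 1, column 1: row 1 has {1,2,3,4}; column 1 has {1,2,3,4}; that leaves 5.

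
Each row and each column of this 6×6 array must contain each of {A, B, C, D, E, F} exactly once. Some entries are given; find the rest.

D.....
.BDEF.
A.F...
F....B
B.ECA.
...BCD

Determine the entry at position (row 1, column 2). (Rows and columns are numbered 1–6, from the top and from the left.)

A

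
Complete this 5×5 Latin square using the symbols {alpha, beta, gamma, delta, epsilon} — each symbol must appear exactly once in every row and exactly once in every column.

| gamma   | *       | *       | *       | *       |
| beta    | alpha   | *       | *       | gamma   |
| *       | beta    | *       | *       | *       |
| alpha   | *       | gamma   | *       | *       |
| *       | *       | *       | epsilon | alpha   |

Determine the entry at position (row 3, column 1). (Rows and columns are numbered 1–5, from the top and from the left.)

At row 2, column 4: row 2 has {alpha,beta,gamma}; column 4 has {epsilon}; that leaves delta.
At row 4, column 4: row 4 has {alpha,gamma}; column 4 has {delta,epsilon}; that leaves beta.
At row 5, column 1: row 5 has {alpha,epsilon}; column 1 has {alpha,beta,gamma}; that leaves delta.
At row 5, column 2: row 5 has {alpha,delta,epsilon}; column 2 has {alpha,beta}; that leaves gamma.
At row 5, column 3: row 5 has {alpha,gamma,delta,epsilon}; column 3 has {gamma}; that leaves beta.
At row 1, column 4: row 1 has {gamma}; column 4 has {beta,delta,epsilon}; that leaves alpha.
At row 2, column 3: row 2 has {alpha,beta,gamma,delta}; column 3 has {beta,gamma}; that leaves epsilon.
At row 3, column 1: row 3 has {beta}; column 1 has {alpha,beta,gamma,delta}; that leaves epsilon.

epsilon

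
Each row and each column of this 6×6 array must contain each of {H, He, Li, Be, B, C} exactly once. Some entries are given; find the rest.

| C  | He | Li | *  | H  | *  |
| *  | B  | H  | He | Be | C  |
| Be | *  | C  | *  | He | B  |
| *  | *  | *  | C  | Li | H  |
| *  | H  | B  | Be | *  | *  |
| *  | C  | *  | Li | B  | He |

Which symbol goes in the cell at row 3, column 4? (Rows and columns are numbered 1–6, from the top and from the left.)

H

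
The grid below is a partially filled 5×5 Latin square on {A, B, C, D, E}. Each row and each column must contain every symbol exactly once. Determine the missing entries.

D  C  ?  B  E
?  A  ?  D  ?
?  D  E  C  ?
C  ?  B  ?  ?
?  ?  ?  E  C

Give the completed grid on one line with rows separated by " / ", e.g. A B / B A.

D C A B E / E A C D B / B D E C A / C E B A D / A B D E C

(r1,c3) = A
(r2,c3) = C
(r2,c5) = B
(r3,c5) = A
(r4,c2) = E
(r4,c4) = A
(r4,c5) = D
(r5,c2) = B
(r5,c3) = D
(r2,c1) = E
(r3,c1) = B
(r5,c1) = A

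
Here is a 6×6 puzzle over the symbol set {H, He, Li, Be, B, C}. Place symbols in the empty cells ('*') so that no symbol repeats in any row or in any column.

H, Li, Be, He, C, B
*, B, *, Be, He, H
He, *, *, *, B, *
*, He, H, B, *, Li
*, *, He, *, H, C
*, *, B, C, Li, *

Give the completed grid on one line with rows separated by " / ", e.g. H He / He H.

H Li Be He C B / Li B C Be He H / He C Li H B Be / C He H B Be Li / B Be He Li H C / Be H B C Li He

Cell (r3,c6): row 3 has {He,B}; column 6 has {H,Li,B,C} → Be.
Cell (r4,c5): row 4 has {H,He,Li,B}; column 5 has {H,He,Li,B,C} → Be.
Cell (r5,c2): row 5 has {H,He,C}; column 2 has {He,Li,B} → Be.
Cell (r5,c4): row 5 has {H,He,Be,C}; column 4 has {He,Be,B,C} → Li.
Cell (r6,c1): row 6 has {Li,B,C}; column 1 has {H,He} → Be.
Cell (r6,c2): row 6 has {Li,Be,B,C}; column 2 has {He,Li,Be,B} → H.
Cell (r6,c6): row 6 has {H,Li,Be,B,C}; column 6 has {H,Li,Be,B,C} → He.
Cell (r3,c2): row 3 has {He,Be,B}; column 2 has {H,He,Li,Be,B} → C.
Cell (r3,c3): row 3 has {He,Be,B,C}; column 3 has {H,He,Be,B} → Li.
Cell (r3,c4): row 3 has {He,Li,Be,B,C}; column 4 has {He,Li,Be,B,C} → H.
Cell (r4,c1): row 4 has {H,He,Li,Be,B}; column 1 has {H,He,Be} → C.
Cell (r5,c1): row 5 has {H,He,Li,Be,C}; column 1 has {H,He,Be,C} → B.
Cell (r2,c1): row 2 has {H,He,Be,B}; column 1 has {H,He,Be,B,C} → Li.
Cell (r2,c3): row 2 has {H,He,Li,Be,B}; column 3 has {H,He,Li,Be,B} → C.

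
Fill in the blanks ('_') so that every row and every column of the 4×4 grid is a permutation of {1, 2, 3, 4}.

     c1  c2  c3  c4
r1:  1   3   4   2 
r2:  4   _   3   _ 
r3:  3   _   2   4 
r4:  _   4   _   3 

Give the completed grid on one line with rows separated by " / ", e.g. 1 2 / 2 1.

1 3 4 2 / 4 2 3 1 / 3 1 2 4 / 2 4 1 3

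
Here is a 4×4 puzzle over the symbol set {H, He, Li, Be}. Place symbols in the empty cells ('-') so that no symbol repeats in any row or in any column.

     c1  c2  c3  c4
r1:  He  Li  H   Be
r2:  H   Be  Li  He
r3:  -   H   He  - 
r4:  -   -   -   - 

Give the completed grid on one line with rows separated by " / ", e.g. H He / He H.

He Li H Be / H Be Li He / Be H He Li / Li He Be H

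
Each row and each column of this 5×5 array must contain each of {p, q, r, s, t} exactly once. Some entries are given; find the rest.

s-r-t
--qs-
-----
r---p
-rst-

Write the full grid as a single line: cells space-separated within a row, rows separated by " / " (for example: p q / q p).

(r2,c5) = r
(r4,c3) = t
(r4,c4) = q
(r5,c5) = q
(r1,c4) = p
(r3,c3) = p
(r3,c4) = r
(r3,c5) = s
(r4,c2) = s
(r5,c1) = p
(r1,c2) = q
(r2,c1) = t
(r2,c2) = p
(r3,c1) = q
(r3,c2) = t

s q r p t / t p q s r / q t p r s / r s t q p / p r s t q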